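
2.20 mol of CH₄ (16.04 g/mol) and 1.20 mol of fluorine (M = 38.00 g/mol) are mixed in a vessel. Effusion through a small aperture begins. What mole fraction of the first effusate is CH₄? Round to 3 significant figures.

Each component's effusion rate ∝ (its partial pressure)·(1/√M) ∝ n_i/√M_i.
Mole fraction of CH₄ in the effusate = (n_CH₄/√M_CH₄) / (n_CH₄/√M_CH₄ + n_F₂/√M_F₂)
= (2.20/√16.04) / (2.20/√16.04 + 1.20/√38.00) = 0.5493/(0.5493 + 0.1947) = 0.738.

0.738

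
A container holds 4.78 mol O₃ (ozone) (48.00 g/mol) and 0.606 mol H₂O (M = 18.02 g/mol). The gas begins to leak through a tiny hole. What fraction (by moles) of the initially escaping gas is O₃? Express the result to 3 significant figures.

Each component's effusion rate ∝ (its partial pressure)·(1/√M) ∝ n_i/√M_i.
x_O₃(eff) = (n_O₃/√M_O₃) / (n_O₃/√M_O₃ + n_H₂O/√M_H₂O)
= (4.78/√48.00) / (4.78/√48.00 + 0.606/√18.02) = 0.6899/(0.6899 + 0.1428) = 0.829.

0.829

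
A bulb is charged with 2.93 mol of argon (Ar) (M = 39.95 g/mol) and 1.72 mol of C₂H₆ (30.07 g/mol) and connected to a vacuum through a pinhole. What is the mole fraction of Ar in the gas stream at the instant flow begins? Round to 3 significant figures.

0.596

Effusion rate of each component ∝ n_i/√M_i (partial pressure × 1/√M).
Mole fraction of Ar in the effusate = (n_Ar/√M_Ar) / (n_Ar/√M_Ar + n_C₂H₆/√M_C₂H₆)
= (2.93/√39.95) / (2.93/√39.95 + 1.72/√30.07) = 0.4636/(0.4636 + 0.3137) = 0.596.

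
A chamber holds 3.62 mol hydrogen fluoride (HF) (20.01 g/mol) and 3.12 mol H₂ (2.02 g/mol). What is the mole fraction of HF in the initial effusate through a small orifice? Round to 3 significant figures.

0.269

Each component's effusion rate ∝ (its partial pressure)·(1/√M) ∝ n_i/√M_i.
So x_HF in the escaping gas = (n_HF/√M_HF) / Σ(n_i/√M_i)
= (3.62/√20.01) / (3.62/√20.01 + 3.12/√2.02) = 0.8093/(0.8093 + 2.195) = 0.269.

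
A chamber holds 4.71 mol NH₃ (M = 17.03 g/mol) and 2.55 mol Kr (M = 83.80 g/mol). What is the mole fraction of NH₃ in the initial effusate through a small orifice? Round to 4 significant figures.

The effusion rate of species i is ∝ p_i/√M_i ∝ n_i/√M_i.
x_NH₃(eff) = (n_NH₃/√M_NH₃) / (n_NH₃/√M_NH₃ + n_Kr/√M_Kr)
= (4.71/√17.03) / (4.71/√17.03 + 2.55/√83.80) = 1.141/(1.141 + 0.2786) = 0.8038.

0.8038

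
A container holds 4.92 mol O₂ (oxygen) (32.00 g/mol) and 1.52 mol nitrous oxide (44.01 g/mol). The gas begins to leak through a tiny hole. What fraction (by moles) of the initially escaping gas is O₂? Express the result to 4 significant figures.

Effusion rate of each component ∝ n_i/√M_i (partial pressure × 1/√M).
Mole fraction of O₂ in the effusate = (n_O₂/√M_O₂) / (n_O₂/√M_O₂ + n_N₂O/√M_N₂O)
= (4.92/√32.00) / (4.92/√32.00 + 1.52/√44.01) = 0.8697/(0.8697 + 0.2291) = 0.7915.

0.7915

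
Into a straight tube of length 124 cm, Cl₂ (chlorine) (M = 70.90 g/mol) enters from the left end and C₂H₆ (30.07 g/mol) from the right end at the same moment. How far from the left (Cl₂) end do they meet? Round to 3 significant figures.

48.9 cm

Graham's law gives d_Cl₂/d_C₂H₆ = rate_Cl₂/rate_C₂H₆ = √(M_C₂H₆/M_Cl₂) = √(30.07/70.90) = 0.6512.
With d_Cl₂ + d_C₂H₆ = 124 cm, d_C₂H₆ = 124/(1 + 0.6512) = 75.09 cm.
d_Cl₂ = 124 − 75.09 = 48.9 cm.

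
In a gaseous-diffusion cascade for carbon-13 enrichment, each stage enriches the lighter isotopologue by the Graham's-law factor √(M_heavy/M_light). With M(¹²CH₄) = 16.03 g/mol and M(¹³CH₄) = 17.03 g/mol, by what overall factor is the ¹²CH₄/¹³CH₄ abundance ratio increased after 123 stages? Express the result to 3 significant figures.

41.3

After 123 stages the ratio has grown by (√(17.03/16.03))^123 = (17.03/16.03)^(123/2).
= 1.06238^(123/2) = 41.3.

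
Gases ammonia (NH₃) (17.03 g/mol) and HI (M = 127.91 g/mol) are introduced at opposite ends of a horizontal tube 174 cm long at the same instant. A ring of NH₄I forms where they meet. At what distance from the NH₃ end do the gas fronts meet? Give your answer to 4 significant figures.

In equal time, each gas travels a distance ∝ its rate ∝ 1/√M, so d_NH₃/d_HI = √(M_HI/M_NH₃) = √(127.91/17.03) = 2.741.
With d_NH₃ + d_HI = 174 cm, d_HI = 174/(1 + 2.741) = 46.52 cm.
d_NH₃ = 174 − 46.52 = 127.5 cm.

127.5 cm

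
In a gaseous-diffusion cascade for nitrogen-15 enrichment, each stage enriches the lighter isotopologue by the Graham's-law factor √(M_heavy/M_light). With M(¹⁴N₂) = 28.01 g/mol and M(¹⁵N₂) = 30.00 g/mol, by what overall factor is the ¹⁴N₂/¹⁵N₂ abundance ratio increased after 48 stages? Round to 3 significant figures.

5.19

The single-stage factor is √(M_heavy/M_light), so 48 stages give [√(30.00/28.01)]^48 = (30.00/28.01)^(48/2).
= 1.07105^24 = 5.19.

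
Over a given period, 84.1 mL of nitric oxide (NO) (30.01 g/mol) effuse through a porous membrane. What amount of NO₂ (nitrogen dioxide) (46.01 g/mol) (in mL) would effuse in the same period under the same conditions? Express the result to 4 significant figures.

67.92 mL

Since effusion rate ∝ 1/√M, rate_NO₂/rate_NO = √(M_NO/M_NO₂) = √(30.01/46.01) = √0.6522 = 0.8076.
So the volume for NO₂ is 84.1 × 0.8076 = 67.92 mL.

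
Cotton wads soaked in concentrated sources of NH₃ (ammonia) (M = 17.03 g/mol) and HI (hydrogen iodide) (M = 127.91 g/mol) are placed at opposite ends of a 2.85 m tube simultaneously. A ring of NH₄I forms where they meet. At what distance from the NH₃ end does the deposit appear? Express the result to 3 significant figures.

2.09 m

Graham's law gives d_NH₃/d_HI = rate_NH₃/rate_HI = √(M_HI/M_NH₃) = √(127.91/17.03) = 2.741.
With d_NH₃ + d_HI = 2.85 m, d_HI = 2.85/(1 + 2.741) = 0.7619 m.
d_NH₃ = 2.85 − 0.7619 = 2.09 m.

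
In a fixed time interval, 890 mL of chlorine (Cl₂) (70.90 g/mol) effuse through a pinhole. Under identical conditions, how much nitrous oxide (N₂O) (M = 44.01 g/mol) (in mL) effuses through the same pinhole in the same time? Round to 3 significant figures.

Graham's law gives rate_N₂O/rate_Cl₂ = √(M_Cl₂/M_N₂O) = √(70.90/44.01) = √1.611 = 1.269.
So the volume for N₂O is 890 × 1.269 = 1130 mL.

1130 mL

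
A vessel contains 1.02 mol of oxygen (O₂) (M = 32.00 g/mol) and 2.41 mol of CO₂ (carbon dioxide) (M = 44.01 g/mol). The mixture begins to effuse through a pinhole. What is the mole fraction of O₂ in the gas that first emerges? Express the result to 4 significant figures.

0.3317

Each component's effusion rate ∝ (its partial pressure)·(1/√M) ∝ n_i/√M_i.
So x_O₂ in the escaping gas = (n_O₂/√M_O₂) / Σ(n_i/√M_i)
= (1.02/√32.00) / (1.02/√32.00 + 2.41/√44.01) = 0.1803/(0.1803 + 0.3633) = 0.3317.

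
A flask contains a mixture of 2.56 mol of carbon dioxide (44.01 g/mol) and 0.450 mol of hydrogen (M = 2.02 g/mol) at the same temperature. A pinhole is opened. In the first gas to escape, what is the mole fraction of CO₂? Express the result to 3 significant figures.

0.549

Each component's effusion rate ∝ (its partial pressure)·(1/√M) ∝ n_i/√M_i.
Mole fraction of CO₂ in the effusate = (n_CO₂/√M_CO₂) / (n_CO₂/√M_CO₂ + n_H₂/√M_H₂)
= (2.56/√44.01) / (2.56/√44.01 + 0.450/√2.02) = 0.3859/(0.3859 + 0.3166) = 0.549.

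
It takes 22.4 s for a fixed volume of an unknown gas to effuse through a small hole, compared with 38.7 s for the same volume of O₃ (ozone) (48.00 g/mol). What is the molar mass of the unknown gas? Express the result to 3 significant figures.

16.1 g/mol

Graham's law gives t_X/t_O₃ = √(M_X/M_O₃).
22.4/38.7 = 0.5788 = √(M_X/48.00)
M_X = 48.00 × 0.5788² = 48.00 × 0.3350 = 16.1 g/mol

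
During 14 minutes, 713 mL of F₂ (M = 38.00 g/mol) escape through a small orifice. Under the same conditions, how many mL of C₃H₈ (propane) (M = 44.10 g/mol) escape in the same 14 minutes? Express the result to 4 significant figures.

661.9 mL

Since effusion rate ∝ 1/√M, rate_C₃H₈/rate_F₂ = √(M_F₂/M_C₃H₈) = √(38.00/44.10) = √0.8617 = 0.9283.
So the volume for C₃H₈ is 713 × 0.9283 = 661.9 mL.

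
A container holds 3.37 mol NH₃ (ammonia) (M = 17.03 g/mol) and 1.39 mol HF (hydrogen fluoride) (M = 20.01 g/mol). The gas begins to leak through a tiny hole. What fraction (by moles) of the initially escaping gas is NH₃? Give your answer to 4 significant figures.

0.7244

Rate_i ∝ x_i/√M_i (Graham's law weighted by mole fraction), so the effusate composition follows n_i/√M_i.
Mole fraction of NH₃ in the effusate = (n_NH₃/√M_NH₃) / (n_NH₃/√M_NH₃ + n_HF/√M_HF)
= (3.37/√17.03) / (3.37/√17.03 + 1.39/√20.01) = 0.8166/(0.8166 + 0.3107) = 0.7244.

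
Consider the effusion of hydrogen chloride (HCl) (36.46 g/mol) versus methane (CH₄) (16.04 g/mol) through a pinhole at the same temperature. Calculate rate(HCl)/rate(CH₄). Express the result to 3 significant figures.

0.663

Since effusion rate ∝ 1/√M, rate_HCl/rate_CH₄ = √(M_CH₄/M_HCl) = √(16.04/36.46) = √0.4399 = 0.663.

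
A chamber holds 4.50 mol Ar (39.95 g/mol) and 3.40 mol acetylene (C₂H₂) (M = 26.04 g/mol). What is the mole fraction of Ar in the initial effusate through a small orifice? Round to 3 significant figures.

0.517

The effusion rate of species i is ∝ p_i/√M_i ∝ n_i/√M_i.
So x_Ar in the escaping gas = (n_Ar/√M_Ar) / Σ(n_i/√M_i)
= (4.50/√39.95) / (4.50/√39.95 + 3.40/√26.04) = 0.7120/(0.7120 + 0.6663) = 0.517.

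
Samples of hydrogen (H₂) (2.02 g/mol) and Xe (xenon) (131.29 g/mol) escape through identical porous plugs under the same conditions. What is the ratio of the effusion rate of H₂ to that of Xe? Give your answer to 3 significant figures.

Graham's law gives rate_H₂/rate_Xe = √(M_Xe/M_H₂) = √(131.29/2.02) = √65.00 = 8.06.

8.06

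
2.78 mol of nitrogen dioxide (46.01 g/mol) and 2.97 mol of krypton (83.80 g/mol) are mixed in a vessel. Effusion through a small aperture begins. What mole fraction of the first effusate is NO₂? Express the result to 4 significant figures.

0.5582

Effusion rate of each component ∝ n_i/√M_i (partial pressure × 1/√M).
Mole fraction of NO₂ in the effusate = (n_NO₂/√M_NO₂) / (n_NO₂/√M_NO₂ + n_Kr/√M_Kr)
= (2.78/√46.01) / (2.78/√46.01 + 2.97/√83.80) = 0.4098/(0.4098 + 0.3244) = 0.5582.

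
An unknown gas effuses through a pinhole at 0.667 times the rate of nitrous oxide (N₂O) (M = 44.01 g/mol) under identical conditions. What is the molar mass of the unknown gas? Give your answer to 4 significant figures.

98.92 g/mol

Since effusion rate ∝ 1/√M, rate_X/rate_N₂O = √(M_N₂O/M_X).
0.667 = √(44.01/M_X)
M_X = 44.01 / 0.667² = 44.01 / 0.4449 = 98.92 g/mol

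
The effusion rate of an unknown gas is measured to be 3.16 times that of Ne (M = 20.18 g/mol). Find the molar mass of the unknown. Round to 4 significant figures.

2.021 g/mol

Graham's law gives rate_X/rate_Ne = √(M_Ne/M_X).
3.16 = √(20.18/M_X)
M_X = 20.18 / 3.16² = 20.18 / 9.986 = 2.021 g/mol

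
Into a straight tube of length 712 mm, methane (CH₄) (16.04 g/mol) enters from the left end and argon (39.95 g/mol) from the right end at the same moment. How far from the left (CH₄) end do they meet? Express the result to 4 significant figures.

Distances travelled in equal time are proportional to diffusion rates, so d_CH₄/d_Ar = √(M_Ar/M_CH₄) = √(39.95/16.04) = 1.578.
With d_CH₄ + d_Ar = 712 mm, d_Ar = 712/(1 + 1.578) = 276.2 mm.
d_CH₄ = 712 − 276.2 = 435.8 mm.

435.8 mm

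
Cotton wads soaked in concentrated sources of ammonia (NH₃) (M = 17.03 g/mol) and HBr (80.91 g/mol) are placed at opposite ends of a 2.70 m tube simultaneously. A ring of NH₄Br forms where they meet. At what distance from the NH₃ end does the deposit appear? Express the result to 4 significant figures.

1.851 m

The fronts meet when d_NH₃ + d_HBr = L with d_NH₃/d_HBr = √(M_HBr/M_NH₃) (Graham's law). Here √(M_HBr/M_NH₃) = √(80.91/17.03) = 2.180.
With d_NH₃ + d_HBr = 2.70 m, d_HBr = 2.70/(1 + 2.180) = 0.8491 m.
d_NH₃ = 2.70 − 0.8491 = 1.851 m.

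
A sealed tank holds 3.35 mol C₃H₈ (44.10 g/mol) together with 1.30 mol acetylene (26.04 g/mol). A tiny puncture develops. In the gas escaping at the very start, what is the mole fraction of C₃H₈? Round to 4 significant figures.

0.6644

Rate_i ∝ x_i/√M_i (Graham's law weighted by mole fraction), so the effusate composition follows n_i/√M_i.
So x_C₃H₈ in the escaping gas = (n_C₃H₈/√M_C₃H₈) / Σ(n_i/√M_i)
= (3.35/√44.10) / (3.35/√44.10 + 1.30/√26.04) = 0.5045/(0.5045 + 0.2548) = 0.6644.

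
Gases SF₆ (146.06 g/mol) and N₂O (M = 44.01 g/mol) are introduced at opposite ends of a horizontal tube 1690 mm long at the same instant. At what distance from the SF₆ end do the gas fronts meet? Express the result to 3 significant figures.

Graham's law gives d_SF₆/d_N₂O = rate_SF₆/rate_N₂O = √(M_N₂O/M_SF₆) = √(44.01/146.06) = 0.5489.
With d_SF₆ + d_N₂O = 1690 mm, d_N₂O = 1690/(1 + 0.5489) = 1091 mm.
d_SF₆ = 1690 − 1091 = 599 mm.

599 mm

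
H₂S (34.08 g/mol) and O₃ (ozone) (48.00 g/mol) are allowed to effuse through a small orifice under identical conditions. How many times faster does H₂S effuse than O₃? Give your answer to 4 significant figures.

Graham's law gives rate_H₂S/rate_O₃ = √(M_O₃/M_H₂S) = √(48.00/34.08) = √1.408 = 1.187.

1.187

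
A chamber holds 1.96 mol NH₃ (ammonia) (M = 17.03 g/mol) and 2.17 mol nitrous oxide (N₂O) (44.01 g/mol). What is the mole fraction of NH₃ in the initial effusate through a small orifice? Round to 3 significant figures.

Effusion rate of each component ∝ n_i/√M_i (partial pressure × 1/√M).
Mole fraction of NH₃ in the effusate = (n_NH₃/√M_NH₃) / (n_NH₃/√M_NH₃ + n_N₂O/√M_N₂O)
= (1.96/√17.03) / (1.96/√17.03 + 2.17/√44.01) = 0.4750/(0.4750 + 0.3271) = 0.592.

0.592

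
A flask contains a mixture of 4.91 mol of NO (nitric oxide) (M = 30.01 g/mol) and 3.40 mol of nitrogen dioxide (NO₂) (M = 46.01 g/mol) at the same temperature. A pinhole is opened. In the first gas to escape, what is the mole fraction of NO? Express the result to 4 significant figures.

Effusion rate of each component ∝ n_i/√M_i (partial pressure × 1/√M).
Mole fraction of NO in the effusate = (n_NO/√M_NO) / (n_NO/√M_NO + n_NO₂/√M_NO₂)
= (4.91/√30.01) / (4.91/√30.01 + 3.40/√46.01) = 0.8963/(0.8963 + 0.5012) = 0.6413.

0.6413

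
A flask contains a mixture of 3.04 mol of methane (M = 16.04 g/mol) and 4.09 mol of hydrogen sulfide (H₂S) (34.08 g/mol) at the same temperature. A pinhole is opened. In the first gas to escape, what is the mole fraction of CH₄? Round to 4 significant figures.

Each component's effusion rate ∝ (its partial pressure)·(1/√M) ∝ n_i/√M_i.
Mole fraction of CH₄ in the effusate = (n_CH₄/√M_CH₄) / (n_CH₄/√M_CH₄ + n_H₂S/√M_H₂S)
= (3.04/√16.04) / (3.04/√16.04 + 4.09/√34.08) = 0.7591/(0.7591 + 0.7006) = 0.5200.

0.5200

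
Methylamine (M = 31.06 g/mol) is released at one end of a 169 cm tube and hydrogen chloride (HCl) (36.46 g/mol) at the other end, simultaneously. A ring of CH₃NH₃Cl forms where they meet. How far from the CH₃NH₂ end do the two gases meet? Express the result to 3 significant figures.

Graham's law gives d_CH₃NH₂/d_HCl = rate_CH₃NH₂/rate_HCl = √(M_HCl/M_CH₃NH₂) = √(36.46/31.06) = 1.083.
With d_CH₃NH₂ + d_HCl = 169 cm, d_HCl = 169/(1 + 1.083) = 81.12 cm.
d_CH₃NH₂ = 169 − 81.12 = 87.9 cm.

87.9 cm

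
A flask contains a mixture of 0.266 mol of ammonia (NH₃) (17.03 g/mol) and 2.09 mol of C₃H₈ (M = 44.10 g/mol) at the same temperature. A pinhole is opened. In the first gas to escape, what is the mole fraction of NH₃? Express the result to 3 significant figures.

0.170

Effusion rate of each component ∝ n_i/√M_i (partial pressure × 1/√M).
Mole fraction of NH₃ in the effusate = (n_NH₃/√M_NH₃) / (n_NH₃/√M_NH₃ + n_C₃H₈/√M_C₃H₈)
= (0.266/√17.03) / (0.266/√17.03 + 2.09/√44.10) = 0.06446/(0.06446 + 0.3147) = 0.170.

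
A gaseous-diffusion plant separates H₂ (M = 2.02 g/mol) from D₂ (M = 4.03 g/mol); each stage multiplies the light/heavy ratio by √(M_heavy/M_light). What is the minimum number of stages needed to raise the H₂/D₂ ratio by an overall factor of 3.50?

4

Per stage α = (4.03/2.02)^(1/2) = 1.99505^0.5, giving ln α = 0.3453.
Need α^N ≥ 3.50 ⇒ N ≥ ln(3.50) / ln α = 1.253 / 0.3453 = 3.63.
So at least 4 stages are needed.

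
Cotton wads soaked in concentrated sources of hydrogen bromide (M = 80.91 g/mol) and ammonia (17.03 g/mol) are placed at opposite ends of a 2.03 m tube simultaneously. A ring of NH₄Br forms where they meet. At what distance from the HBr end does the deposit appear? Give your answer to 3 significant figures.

In equal time, each gas travels a distance ∝ its rate ∝ 1/√M, so d_HBr/d_NH₃ = √(M_NH₃/M_HBr) = √(17.03/80.91) = 0.4588.
With d_HBr + d_NH₃ = 2.03 m, d_NH₃ = 2.03/(1 + 0.4588) = 1.392 m.
d_HBr = 2.03 − 1.392 = 0.638 m.

0.638 m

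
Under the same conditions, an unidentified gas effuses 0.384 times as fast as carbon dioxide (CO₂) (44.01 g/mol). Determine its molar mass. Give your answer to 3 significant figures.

Since effusion rate ∝ 1/√M, rate_X/rate_CO₂ = √(M_CO₂/M_X).
0.384 = √(44.01/M_X)
M_X = 44.01 / 0.384² = 44.01 / 0.1475 = 298 g/mol

298 g/mol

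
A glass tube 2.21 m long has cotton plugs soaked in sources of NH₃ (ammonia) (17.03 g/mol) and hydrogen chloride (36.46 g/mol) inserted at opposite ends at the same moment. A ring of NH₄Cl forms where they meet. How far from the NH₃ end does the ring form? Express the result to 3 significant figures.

Distances travelled in equal time are proportional to diffusion rates, so d_NH₃/d_HCl = √(M_HCl/M_NH₃) = √(36.46/17.03) = 1.463.
With d_NH₃ + d_HCl = 2.21 m, d_HCl = 2.21/(1 + 1.463) = 0.8972 m.
d_NH₃ = 2.21 − 0.8972 = 1.31 m.

1.31 m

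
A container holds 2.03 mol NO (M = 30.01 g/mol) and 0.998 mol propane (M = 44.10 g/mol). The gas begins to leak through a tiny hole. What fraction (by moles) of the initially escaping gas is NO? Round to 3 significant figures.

Rate_i ∝ x_i/√M_i (Graham's law weighted by mole fraction), so the effusate composition follows n_i/√M_i.
x_NO(eff) = (n_NO/√M_NO) / (n_NO/√M_NO + n_C₃H₈/√M_C₃H₈)
= (2.03/√30.01) / (2.03/√30.01 + 0.998/√44.10) = 0.3706/(0.3706 + 0.1503) = 0.711.

0.711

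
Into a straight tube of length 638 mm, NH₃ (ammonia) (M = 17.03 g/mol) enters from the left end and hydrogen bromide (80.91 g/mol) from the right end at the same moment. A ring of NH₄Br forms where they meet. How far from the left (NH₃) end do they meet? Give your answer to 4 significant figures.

437.4 mm

The fronts meet when d_NH₃ + d_HBr = L with d_NH₃/d_HBr = √(M_HBr/M_NH₃) (Graham's law). Here √(M_HBr/M_NH₃) = √(80.91/17.03) = 2.180.
With d_NH₃ + d_HBr = 638 mm, d_HBr = 638/(1 + 2.180) = 200.6 mm.
d_NH₃ = 638 − 200.6 = 437.4 mm.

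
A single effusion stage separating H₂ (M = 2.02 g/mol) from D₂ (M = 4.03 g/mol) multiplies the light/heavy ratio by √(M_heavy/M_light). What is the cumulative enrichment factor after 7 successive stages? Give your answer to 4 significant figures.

Overall factor = α^7 with α = √(4.03/2.02), i.e. (4.03/2.02)^(7/2).
= 1.99505^(7/2) = 11.22.

11.22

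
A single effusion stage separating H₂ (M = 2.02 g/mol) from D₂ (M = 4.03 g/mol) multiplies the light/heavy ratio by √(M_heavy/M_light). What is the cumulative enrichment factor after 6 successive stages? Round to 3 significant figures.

7.94

Each stage multiplies the ratio by α = √(4.03/2.02), so after 6 stages the overall factor is α^6 = (4.03/2.02)^(6/2).
= 1.99505^3 = 7.94.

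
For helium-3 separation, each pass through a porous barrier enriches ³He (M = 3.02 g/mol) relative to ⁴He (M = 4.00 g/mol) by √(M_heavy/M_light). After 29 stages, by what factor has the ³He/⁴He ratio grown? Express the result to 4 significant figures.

58.85

Overall factor = α^29 with α = √(4.00/3.02), i.e. (4.00/3.02)^(29/2).
= 1.32450^(29/2) = 58.85.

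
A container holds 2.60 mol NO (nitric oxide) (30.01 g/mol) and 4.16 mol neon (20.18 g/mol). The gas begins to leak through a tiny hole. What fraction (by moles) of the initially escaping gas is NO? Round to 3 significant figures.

0.339

The effusion rate of species i is ∝ p_i/√M_i ∝ n_i/√M_i.
x_NO(eff) = (n_NO/√M_NO) / (n_NO/√M_NO + n_Ne/√M_Ne)
= (2.60/√30.01) / (2.60/√30.01 + 4.16/√20.18) = 0.4746/(0.4746 + 0.9260) = 0.339.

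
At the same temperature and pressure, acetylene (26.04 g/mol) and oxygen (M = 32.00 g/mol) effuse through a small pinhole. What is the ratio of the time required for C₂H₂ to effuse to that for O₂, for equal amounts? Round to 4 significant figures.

By Graham's law, t_C₂H₂/t_O₂ = √(M_C₂H₂/M_O₂) = √(26.04/32.00) = √0.8137 = 0.9021.

0.9021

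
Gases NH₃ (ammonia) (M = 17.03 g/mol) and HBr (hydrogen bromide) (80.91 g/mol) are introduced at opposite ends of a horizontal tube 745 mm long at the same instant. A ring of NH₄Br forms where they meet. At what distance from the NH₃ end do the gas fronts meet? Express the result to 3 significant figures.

511 mm

In equal time, each gas travels a distance ∝ its rate ∝ 1/√M, so d_NH₃/d_HBr = √(M_HBr/M_NH₃) = √(80.91/17.03) = 2.180.
With d_NH₃ + d_HBr = 745 mm, d_HBr = 745/(1 + 2.180) = 234.3 mm.
d_NH₃ = 745 − 234.3 = 511 mm.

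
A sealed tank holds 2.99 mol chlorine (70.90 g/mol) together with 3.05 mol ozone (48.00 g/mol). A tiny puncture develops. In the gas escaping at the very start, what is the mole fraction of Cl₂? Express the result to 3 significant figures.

Each component's effusion rate ∝ (its partial pressure)·(1/√M) ∝ n_i/√M_i.
x_Cl₂(eff) = (n_Cl₂/√M_Cl₂) / (n_Cl₂/√M_Cl₂ + n_O₃/√M_O₃)
= (2.99/√70.90) / (2.99/√70.90 + 3.05/√48.00) = 0.3551/(0.3551 + 0.4402) = 0.446.

0.446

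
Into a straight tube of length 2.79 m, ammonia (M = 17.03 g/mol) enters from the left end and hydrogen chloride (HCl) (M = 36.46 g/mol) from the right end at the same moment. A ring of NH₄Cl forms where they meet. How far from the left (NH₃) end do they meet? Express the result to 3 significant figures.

1.66 m

The fronts meet when d_NH₃ + d_HCl = L with d_NH₃/d_HCl = √(M_HCl/M_NH₃) (Graham's law). Here √(M_HCl/M_NH₃) = √(36.46/17.03) = 1.463.
With d_NH₃ + d_HCl = 2.79 m, d_HCl = 2.79/(1 + 1.463) = 1.133 m.
d_NH₃ = 2.79 − 1.133 = 1.66 m.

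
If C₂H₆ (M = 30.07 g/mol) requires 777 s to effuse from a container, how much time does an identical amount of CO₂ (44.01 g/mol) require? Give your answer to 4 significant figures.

Using Graham's law: t_CO₂/t_C₂H₆ = √(M_CO₂/M_C₂H₆) = √(44.01/30.07) = √1.464 = 1.210.
So the time for CO₂ is 777 × 1.210 = 940.0 s.

940.0 s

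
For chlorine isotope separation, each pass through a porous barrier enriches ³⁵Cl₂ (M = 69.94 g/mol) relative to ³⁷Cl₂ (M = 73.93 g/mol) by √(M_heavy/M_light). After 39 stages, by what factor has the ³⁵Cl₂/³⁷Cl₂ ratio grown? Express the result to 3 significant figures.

2.95

The single-stage factor is √(M_heavy/M_light), so 39 stages give [√(73.93/69.94)]^39 = (73.93/69.94)^(39/2).
= 1.05705^(39/2) = 2.95.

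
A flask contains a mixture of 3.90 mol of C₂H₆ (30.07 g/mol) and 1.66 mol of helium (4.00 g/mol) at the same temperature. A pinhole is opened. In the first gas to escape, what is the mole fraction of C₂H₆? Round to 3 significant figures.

0.461

Each component's effusion rate ∝ (its partial pressure)·(1/√M) ∝ n_i/√M_i.
x_C₂H₆(eff) = (n_C₂H₆/√M_C₂H₆) / (n_C₂H₆/√M_C₂H₆ + n_He/√M_He)
= (3.90/√30.07) / (3.90/√30.07 + 1.66/√4.00) = 0.7112/(0.7112 + 0.8300) = 0.461.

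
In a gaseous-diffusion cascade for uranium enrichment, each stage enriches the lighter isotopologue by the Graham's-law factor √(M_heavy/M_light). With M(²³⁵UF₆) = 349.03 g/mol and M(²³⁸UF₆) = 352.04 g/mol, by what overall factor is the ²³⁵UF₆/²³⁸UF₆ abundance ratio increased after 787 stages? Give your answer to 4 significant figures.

29.34

Overall factor = α^787 with α = √(352.04/349.03), i.e. (352.04/349.03)^(787/2).
= 1.00862^(787/2) = 29.34.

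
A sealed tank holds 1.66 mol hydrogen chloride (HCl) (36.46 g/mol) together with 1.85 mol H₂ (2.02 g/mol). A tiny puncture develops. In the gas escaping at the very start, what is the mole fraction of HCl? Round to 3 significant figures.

Rate_i ∝ x_i/√M_i (Graham's law weighted by mole fraction), so the effusate composition follows n_i/√M_i.
So x_HCl in the escaping gas = (n_HCl/√M_HCl) / Σ(n_i/√M_i)
= (1.66/√36.46) / (1.66/√36.46 + 1.85/√2.02) = 0.2749/(0.2749 + 1.302) = 0.174.

0.174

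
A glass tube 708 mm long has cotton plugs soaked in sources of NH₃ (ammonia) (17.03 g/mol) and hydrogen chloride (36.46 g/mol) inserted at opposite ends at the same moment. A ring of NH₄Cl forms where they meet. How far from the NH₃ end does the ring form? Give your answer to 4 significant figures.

420.6 mm

In equal time, each gas travels a distance ∝ its rate ∝ 1/√M, so d_NH₃/d_HCl = √(M_HCl/M_NH₃) = √(36.46/17.03) = 1.463.
With d_NH₃ + d_HCl = 708 mm, d_HCl = 708/(1 + 1.463) = 287.4 mm.
d_NH₃ = 708 − 287.4 = 420.6 mm.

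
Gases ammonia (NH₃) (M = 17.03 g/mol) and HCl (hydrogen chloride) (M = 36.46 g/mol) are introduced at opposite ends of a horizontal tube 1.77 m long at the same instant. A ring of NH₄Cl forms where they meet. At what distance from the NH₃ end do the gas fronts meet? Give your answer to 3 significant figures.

The fronts meet when d_NH₃ + d_HCl = L with d_NH₃/d_HCl = √(M_HCl/M_NH₃) (Graham's law). Here √(M_HCl/M_NH₃) = √(36.46/17.03) = 1.463.
With d_NH₃ + d_HCl = 1.77 m, d_HCl = 1.77/(1 + 1.463) = 0.7186 m.
d_NH₃ = 1.77 − 0.7186 = 1.05 m.

1.05 m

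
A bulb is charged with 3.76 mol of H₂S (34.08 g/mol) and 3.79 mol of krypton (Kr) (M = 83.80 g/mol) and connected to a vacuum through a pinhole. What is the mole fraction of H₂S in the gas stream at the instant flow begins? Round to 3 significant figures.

0.609

Each component's effusion rate ∝ (its partial pressure)·(1/√M) ∝ n_i/√M_i.
x_H₂S(eff) = (n_H₂S/√M_H₂S) / (n_H₂S/√M_H₂S + n_Kr/√M_Kr)
= (3.76/√34.08) / (3.76/√34.08 + 3.79/√83.80) = 0.6441/(0.6441 + 0.4140) = 0.609.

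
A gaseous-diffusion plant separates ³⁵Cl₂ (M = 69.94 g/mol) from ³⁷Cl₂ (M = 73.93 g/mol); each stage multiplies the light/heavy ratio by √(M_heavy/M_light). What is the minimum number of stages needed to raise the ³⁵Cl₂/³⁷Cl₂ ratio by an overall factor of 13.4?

With α = √(73.93/69.94) per stage, ln α = ½ ln(1.05705) = 0.02774.
Need α^N ≥ 13.4 ⇒ N ≥ ln(13.4) / ln α = 2.595 / 0.02774 = 93.55.
So at least 94 stages are needed.

94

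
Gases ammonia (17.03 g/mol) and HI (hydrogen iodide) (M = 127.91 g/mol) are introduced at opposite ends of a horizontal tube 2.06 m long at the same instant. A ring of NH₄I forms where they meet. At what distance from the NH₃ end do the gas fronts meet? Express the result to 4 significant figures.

Distances travelled in equal time are proportional to diffusion rates, so d_NH₃/d_HI = √(M_HI/M_NH₃) = √(127.91/17.03) = 2.741.
With d_NH₃ + d_HI = 2.06 m, d_HI = 2.06/(1 + 2.741) = 0.5507 m.
d_NH₃ = 2.06 − 0.5507 = 1.509 m.

1.509 m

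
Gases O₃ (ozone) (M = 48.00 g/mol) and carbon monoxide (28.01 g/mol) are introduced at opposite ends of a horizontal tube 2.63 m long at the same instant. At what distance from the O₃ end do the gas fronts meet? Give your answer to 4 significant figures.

Distances travelled in equal time are proportional to diffusion rates, so d_O₃/d_CO = √(M_CO/M_O₃) = √(28.01/48.00) = 0.7639.
With d_O₃ + d_CO = 2.63 m, d_CO = 2.63/(1 + 0.7639) = 1.491 m.
d_O₃ = 2.63 − 1.491 = 1.139 m.

1.139 m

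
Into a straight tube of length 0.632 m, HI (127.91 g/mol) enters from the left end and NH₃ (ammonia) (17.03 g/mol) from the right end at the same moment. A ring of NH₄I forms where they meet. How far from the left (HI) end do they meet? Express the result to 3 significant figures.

0.169 m

Graham's law gives d_HI/d_NH₃ = rate_HI/rate_NH₃ = √(M_NH₃/M_HI) = √(17.03/127.91) = 0.3649.
With d_HI + d_NH₃ = 0.632 m, d_NH₃ = 0.632/(1 + 0.3649) = 0.4630 m.
d_HI = 0.632 − 0.4630 = 0.169 m.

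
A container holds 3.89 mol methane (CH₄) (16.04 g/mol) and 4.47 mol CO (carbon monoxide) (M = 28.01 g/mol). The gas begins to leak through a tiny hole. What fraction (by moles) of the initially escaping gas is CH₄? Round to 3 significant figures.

Effusion rate of each component ∝ n_i/√M_i (partial pressure × 1/√M).
Mole fraction of CH₄ in the effusate = (n_CH₄/√M_CH₄) / (n_CH₄/√M_CH₄ + n_CO/√M_CO)
= (3.89/√16.04) / (3.89/√16.04 + 4.47/√28.01) = 0.9713/(0.9713 + 0.8446) = 0.535.

0.535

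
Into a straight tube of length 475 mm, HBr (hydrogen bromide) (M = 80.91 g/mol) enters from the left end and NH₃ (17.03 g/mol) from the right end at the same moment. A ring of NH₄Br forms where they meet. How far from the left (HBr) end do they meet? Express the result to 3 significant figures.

149 mm

The fronts meet when d_HBr + d_NH₃ = L with d_HBr/d_NH₃ = √(M_NH₃/M_HBr) (Graham's law). Here √(M_NH₃/M_HBr) = √(17.03/80.91) = 0.4588.
With d_HBr + d_NH₃ = 475 mm, d_NH₃ = 475/(1 + 0.4588) = 325.6 mm.
d_HBr = 475 − 325.6 = 149 mm.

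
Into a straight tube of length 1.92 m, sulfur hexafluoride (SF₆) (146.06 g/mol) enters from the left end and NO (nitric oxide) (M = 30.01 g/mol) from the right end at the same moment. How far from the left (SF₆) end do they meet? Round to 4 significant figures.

Distances travelled in equal time are proportional to diffusion rates, so d_SF₆/d_NO = √(M_NO/M_SF₆) = √(30.01/146.06) = 0.4533.
With d_SF₆ + d_NO = 1.92 m, d_NO = 1.92/(1 + 0.4533) = 1.321 m.
d_SF₆ = 1.92 − 1.321 = 0.5989 m.

0.5989 m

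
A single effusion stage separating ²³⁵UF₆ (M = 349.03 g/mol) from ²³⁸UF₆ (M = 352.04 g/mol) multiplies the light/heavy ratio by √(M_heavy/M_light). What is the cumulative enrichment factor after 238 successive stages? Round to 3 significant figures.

2.78

Each stage multiplies the ratio by α = √(352.04/349.03), so after 238 stages the overall factor is α^238 = (352.04/349.03)^(238/2).
= 1.00862^119 = 2.78.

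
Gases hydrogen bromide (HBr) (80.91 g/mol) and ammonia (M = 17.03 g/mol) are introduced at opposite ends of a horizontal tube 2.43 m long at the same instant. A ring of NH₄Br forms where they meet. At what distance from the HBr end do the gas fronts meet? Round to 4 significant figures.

0.7642 m

Graham's law gives d_HBr/d_NH₃ = rate_HBr/rate_NH₃ = √(M_NH₃/M_HBr) = √(17.03/80.91) = 0.4588.
With d_HBr + d_NH₃ = 2.43 m, d_NH₃ = 2.43/(1 + 0.4588) = 1.666 m.
d_HBr = 2.43 − 1.666 = 0.7642 m.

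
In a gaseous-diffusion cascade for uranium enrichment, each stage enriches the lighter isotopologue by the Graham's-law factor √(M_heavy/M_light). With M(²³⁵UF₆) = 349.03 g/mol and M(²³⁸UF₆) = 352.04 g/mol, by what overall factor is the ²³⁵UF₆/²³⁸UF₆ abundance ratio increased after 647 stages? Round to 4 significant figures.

Each stage multiplies the ratio by α = √(352.04/349.03), so after 647 stages the overall factor is α^647 = (352.04/349.03)^(647/2).
= 1.00862^(647/2) = 16.08.

16.08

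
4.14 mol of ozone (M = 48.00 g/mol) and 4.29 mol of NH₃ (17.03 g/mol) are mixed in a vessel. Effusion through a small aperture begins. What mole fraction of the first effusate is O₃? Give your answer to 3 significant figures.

Each component's effusion rate ∝ (its partial pressure)·(1/√M) ∝ n_i/√M_i.
x_O₃(eff) = (n_O₃/√M_O₃) / (n_O₃/√M_O₃ + n_NH₃/√M_NH₃)
= (4.14/√48.00) / (4.14/√48.00 + 4.29/√17.03) = 0.5976/(0.5976 + 1.040) = 0.365.

0.365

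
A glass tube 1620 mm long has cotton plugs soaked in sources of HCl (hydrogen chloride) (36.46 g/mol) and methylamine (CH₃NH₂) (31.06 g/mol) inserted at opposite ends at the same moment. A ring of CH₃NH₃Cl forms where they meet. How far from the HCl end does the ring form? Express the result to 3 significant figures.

778 mm

Graham's law gives d_HCl/d_CH₃NH₂ = rate_HCl/rate_CH₃NH₂ = √(M_CH₃NH₂/M_HCl) = √(31.06/36.46) = 0.9230.
With d_HCl + d_CH₃NH₂ = 1620 mm, d_CH₃NH₂ = 1620/(1 + 0.9230) = 842.4 mm.
d_HCl = 1620 − 842.4 = 778 mm.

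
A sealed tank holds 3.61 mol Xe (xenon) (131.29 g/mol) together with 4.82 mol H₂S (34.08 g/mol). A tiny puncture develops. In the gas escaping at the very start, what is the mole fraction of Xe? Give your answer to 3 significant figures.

Each component's effusion rate ∝ (its partial pressure)·(1/√M) ∝ n_i/√M_i.
Mole fraction of Xe in the effusate = (n_Xe/√M_Xe) / (n_Xe/√M_Xe + n_H₂S/√M_H₂S)
= (3.61/√131.29) / (3.61/√131.29 + 4.82/√34.08) = 0.3151/(0.3151 + 0.8257) = 0.276.

0.276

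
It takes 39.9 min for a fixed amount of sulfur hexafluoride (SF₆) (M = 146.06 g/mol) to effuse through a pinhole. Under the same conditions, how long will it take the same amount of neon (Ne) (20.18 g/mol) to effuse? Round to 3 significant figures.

14.8 min

Graham's law gives t_Ne/t_SF₆ = √(M_Ne/M_SF₆) = √(20.18/146.06) = √0.1382 = 0.3717.
So the time for Ne is 39.9 × 0.3717 = 14.8 min.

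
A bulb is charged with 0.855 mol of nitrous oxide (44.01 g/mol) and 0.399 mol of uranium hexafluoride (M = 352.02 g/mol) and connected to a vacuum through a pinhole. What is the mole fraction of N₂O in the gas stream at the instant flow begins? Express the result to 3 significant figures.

0.858

Each component's effusion rate ∝ (its partial pressure)·(1/√M) ∝ n_i/√M_i.
So x_N₂O in the escaping gas = (n_N₂O/√M_N₂O) / Σ(n_i/√M_i)
= (0.855/√44.01) / (0.855/√44.01 + 0.399/√352.02) = 0.1289/(0.1289 + 0.02127) = 0.858.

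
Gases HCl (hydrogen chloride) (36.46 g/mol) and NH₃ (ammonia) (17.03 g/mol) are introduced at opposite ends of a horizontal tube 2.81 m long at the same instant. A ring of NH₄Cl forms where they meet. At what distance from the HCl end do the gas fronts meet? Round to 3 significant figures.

1.14 m

Distances travelled in equal time are proportional to diffusion rates, so d_HCl/d_NH₃ = √(M_NH₃/M_HCl) = √(17.03/36.46) = 0.6834.
With d_HCl + d_NH₃ = 2.81 m, d_NH₃ = 2.81/(1 + 0.6834) = 1.669 m.
d_HCl = 2.81 − 1.669 = 1.14 m.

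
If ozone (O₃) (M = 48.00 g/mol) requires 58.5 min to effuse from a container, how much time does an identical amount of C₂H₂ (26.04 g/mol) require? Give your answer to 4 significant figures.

Graham's law gives t_C₂H₂/t_O₃ = √(M_C₂H₂/M_O₃) = √(26.04/48.00) = √0.5425 = 0.7365.
So the time for C₂H₂ is 58.5 × 0.7365 = 43.09 min.

43.09 min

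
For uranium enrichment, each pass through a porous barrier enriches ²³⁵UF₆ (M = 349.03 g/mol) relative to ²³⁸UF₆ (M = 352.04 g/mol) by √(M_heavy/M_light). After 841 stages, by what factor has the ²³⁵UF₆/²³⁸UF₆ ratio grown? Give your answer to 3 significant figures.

After 841 stages the ratio has grown by (√(352.04/349.03))^841 = (352.04/349.03)^(841/2).
= 1.00862^(841/2) = 37.0.

37.0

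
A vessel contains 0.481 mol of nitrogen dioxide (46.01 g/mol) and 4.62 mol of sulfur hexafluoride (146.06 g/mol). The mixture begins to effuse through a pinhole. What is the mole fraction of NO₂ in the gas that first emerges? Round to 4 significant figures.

0.1565

Rate_i ∝ x_i/√M_i (Graham's law weighted by mole fraction), so the effusate composition follows n_i/√M_i.
So x_NO₂ in the escaping gas = (n_NO₂/√M_NO₂) / Σ(n_i/√M_i)
= (0.481/√46.01) / (0.481/√46.01 + 4.62/√146.06) = 0.07091/(0.07091 + 0.3823) = 0.1565.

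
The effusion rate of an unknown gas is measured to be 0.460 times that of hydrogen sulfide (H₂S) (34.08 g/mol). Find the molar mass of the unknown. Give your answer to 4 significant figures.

Graham's law gives rate_X/rate_H₂S = √(M_H₂S/M_X).
0.460 = √(34.08/M_X)
M_X = 34.08 / 0.460² = 34.08 / 0.2116 = 161.1 g/mol

161.1 g/mol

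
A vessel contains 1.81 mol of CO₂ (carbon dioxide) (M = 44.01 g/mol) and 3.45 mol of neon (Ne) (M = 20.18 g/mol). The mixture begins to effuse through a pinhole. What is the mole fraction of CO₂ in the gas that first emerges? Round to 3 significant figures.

Effusion rate of each component ∝ n_i/√M_i (partial pressure × 1/√M).
Mole fraction of CO₂ in the effusate = (n_CO₂/√M_CO₂) / (n_CO₂/√M_CO₂ + n_Ne/√M_Ne)
= (1.81/√44.01) / (1.81/√44.01 + 3.45/√20.18) = 0.2728/(0.2728 + 0.7680) = 0.262.

0.262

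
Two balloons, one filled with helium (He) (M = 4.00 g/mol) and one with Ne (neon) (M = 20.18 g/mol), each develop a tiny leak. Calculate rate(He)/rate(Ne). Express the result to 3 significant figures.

By Graham's law, rate_He/rate_Ne = √(M_Ne/M_He) = √(20.18/4.00) = √5.045 = 2.25.

2.25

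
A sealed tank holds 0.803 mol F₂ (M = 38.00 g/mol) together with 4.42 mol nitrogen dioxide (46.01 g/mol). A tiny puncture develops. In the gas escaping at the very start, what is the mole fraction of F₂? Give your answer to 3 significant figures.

Rate_i ∝ x_i/√M_i (Graham's law weighted by mole fraction), so the effusate composition follows n_i/√M_i.
So x_F₂ in the escaping gas = (n_F₂/√M_F₂) / Σ(n_i/√M_i)
= (0.803/√38.00) / (0.803/√38.00 + 4.42/√46.01) = 0.1303/(0.1303 + 0.6516) = 0.167.

0.167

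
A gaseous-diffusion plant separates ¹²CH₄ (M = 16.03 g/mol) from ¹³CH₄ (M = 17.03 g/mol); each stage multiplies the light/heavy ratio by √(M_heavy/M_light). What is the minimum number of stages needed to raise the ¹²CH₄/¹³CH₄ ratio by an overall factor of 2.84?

35

Per stage α = (17.03/16.03)^(1/2) = 1.06238^0.5, giving ln α = 0.03026.
Need α^N ≥ 2.84 ⇒ N ≥ ln(2.84) / ln α = 1.044 / 0.03026 = 34.50.
So at least 35 stages are needed.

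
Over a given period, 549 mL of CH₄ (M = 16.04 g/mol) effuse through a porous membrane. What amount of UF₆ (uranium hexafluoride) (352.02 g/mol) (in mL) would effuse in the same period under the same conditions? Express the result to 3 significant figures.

Since effusion rate ∝ 1/√M, rate_UF₆/rate_CH₄ = √(M_CH₄/M_UF₆) = √(16.04/352.02) = √0.04557 = 0.2135.
So the volume for UF₆ is 549 × 0.2135 = 117 mL.

117 mL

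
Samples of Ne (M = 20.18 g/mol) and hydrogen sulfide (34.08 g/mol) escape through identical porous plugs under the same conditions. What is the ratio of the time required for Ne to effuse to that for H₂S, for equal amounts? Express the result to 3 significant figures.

From Graham's law, t_Ne/t_H₂S = √(M_Ne/M_H₂S) = √(20.18/34.08) = √0.5921 = 0.770.

0.770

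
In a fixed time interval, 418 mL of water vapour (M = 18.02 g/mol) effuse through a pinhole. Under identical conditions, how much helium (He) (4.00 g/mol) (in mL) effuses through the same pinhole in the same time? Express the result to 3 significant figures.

Graham's law gives rate_He/rate_H₂O = √(M_H₂O/M_He) = √(18.02/4.00) = √4.505 = 2.122.
So the volume for He is 418 × 2.122 = 887 mL.

887 mL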